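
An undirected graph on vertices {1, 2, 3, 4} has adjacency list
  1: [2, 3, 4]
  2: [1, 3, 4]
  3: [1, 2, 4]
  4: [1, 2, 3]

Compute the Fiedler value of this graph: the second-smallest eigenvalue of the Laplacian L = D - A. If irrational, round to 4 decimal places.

4

With the vertex order [1, 2, 3, 4], the degrees are [3, 3, 3, 3], giving D = diag(3, 3, 3, 3) and L = D - A. Computing the eigenvalues of L and sorting gives [0, 4, 4, 4]. The Fiedler value lambda_2 = 4 is strictly positive, so the graph is connected. By the matrix-tree theorem the graph has (1/4) * product of the nonzero eigenvalues = 16 spanning trees. There is one zero in the spectrum, matching the 1 component.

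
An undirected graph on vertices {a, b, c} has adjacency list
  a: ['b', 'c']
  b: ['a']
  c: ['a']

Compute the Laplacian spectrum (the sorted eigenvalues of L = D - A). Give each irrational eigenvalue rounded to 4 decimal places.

[0, 1, 3]

With the vertex order [a, b, c], the degrees are [2, 1, 1], giving D = diag(2, 1, 1) and L = D - A. Since every row of L sums to 0, the all-ones vector is in the kernel and 0 is an eigenvalue. The single zero eigenvalue shows the graph is connected. By the matrix-tree theorem the graph has (1/3) * product of the nonzero eigenvalues = 1 spanning tree.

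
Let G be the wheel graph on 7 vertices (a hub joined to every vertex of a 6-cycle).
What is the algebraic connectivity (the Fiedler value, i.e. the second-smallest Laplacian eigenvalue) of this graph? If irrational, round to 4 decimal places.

2

The graph has 7 vertices and degree multiset [6, 3, 3, 3, 3, 3, 3]; D is the diagonal matrix of degrees and L = D - A. The sorted Laplacian eigenvalues are [0, 2, 2, 4, 4, 5, 7]; the algebraic connectivity is the second entry, 2.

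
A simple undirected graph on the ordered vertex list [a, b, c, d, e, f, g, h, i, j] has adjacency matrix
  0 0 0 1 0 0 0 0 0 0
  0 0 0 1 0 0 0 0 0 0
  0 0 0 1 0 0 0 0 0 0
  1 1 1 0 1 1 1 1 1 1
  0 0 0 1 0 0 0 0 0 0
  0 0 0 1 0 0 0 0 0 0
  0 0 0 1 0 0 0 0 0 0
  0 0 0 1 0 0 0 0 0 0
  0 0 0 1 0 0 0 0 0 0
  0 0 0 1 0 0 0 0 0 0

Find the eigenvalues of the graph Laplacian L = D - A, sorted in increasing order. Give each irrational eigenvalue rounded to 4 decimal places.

[0, 1, 1, 1, 1, 1, 1, 1, 1, 10]

Reading degrees in the order [a, b, c, d, e, f, g, h, i, j] gives [1, 1, 1, 9, 1, 1, 1, 1, 1, 1]; set D = diag(1, 1, 1, 9, 1, 1, 1, 1, 1, 1) and form L = D - A. Since every row of L sums to 0, the all-ones vector is in the kernel and 0 is an eigenvalue.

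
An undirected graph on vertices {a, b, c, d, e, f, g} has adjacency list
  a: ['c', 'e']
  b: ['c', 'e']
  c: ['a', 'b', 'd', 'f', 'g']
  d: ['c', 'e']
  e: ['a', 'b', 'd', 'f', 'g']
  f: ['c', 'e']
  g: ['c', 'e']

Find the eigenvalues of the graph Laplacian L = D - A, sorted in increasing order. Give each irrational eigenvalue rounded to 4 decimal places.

[0, 2, 2, 2, 2, 5, 7]

Each diagonal entry of L is the vertex degree and each off-diagonal entry is -1 where an edge is present, 0 otherwise; in the order [a, b, c, d, e, f, g] the diagonal is [2, 2, 5, 2, 5, 2, 2]. The multiplicity of 0 as a Laplacian eigenvalue equals the number of connected components. The single zero eigenvalue shows the graph is connected. By the matrix-tree theorem the graph has (1/7) * product of the nonzero eigenvalues = 80 spanning trees.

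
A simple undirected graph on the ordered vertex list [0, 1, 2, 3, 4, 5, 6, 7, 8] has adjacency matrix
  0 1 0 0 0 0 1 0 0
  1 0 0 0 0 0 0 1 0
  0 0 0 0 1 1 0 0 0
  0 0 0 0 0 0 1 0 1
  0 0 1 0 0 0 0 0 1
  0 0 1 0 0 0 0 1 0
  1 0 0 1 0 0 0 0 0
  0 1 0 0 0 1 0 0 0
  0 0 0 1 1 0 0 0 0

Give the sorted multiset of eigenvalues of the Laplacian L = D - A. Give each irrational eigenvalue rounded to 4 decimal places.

[0, 0.4679, 0.4679, 1.6527, 1.6527, 3, 3, 3.8794, 3.8794]

With the vertex order [0, 1, 2, 3, 4, 5, 6, 7, 8], the degrees are [2, 2, 2, 2, 2, 2, 2, 2, 2], giving D = diag(2, 2, 2, 2, 2, 2, 2, 2, 2) and L = D - A. L is symmetric positive semidefinite, so every eigenvalue is real and nonnegative. The single zero eigenvalue shows the graph is connected. There is one zero in the spectrum, matching the 1 component. The eigenvalues sum to 18, which equals trace(L) = 2|E|.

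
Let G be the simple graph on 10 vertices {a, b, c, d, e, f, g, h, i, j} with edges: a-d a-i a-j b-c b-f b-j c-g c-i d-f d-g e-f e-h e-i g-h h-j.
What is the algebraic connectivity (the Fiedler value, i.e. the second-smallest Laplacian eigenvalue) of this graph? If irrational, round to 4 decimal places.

2

Reading degrees in the order [a, b, c, d, e, f, g, h, i, j] gives [3, 3, 3, 3, 3, 3, 3, 3, 3, 3]; set D = diag(3, 3, 3, 3, 3, 3, 3, 3, 3, 3) and form L = D - A. Computing the eigenvalues of L and sorting gives [0, 2, 2, 2, 2, 2, 5, 5, 5, 5]. The Fiedler value lambda_2 = 2 is strictly positive, so the graph is connected. The eigenvalues sum to 30, which equals trace(L) = 2|E|.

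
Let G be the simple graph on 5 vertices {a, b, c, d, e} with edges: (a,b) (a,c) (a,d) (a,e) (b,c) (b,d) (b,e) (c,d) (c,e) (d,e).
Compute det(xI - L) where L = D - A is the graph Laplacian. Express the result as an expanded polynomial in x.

Each diagonal entry of L is the vertex degree and each off-diagonal entry is -1 where an edge is present, 0 otherwise; in the order [a, b, c, d, e] the diagonal is [4, 4, 4, 4, 4]. Computing det(xI - L) by cofactor expansion (or equivalently via sum-over-permutations) gives x^5 - 20x^4 + 150x^3 - 500x^2 + 625x. Since p(0) = det(-L) = 0, x divides p(x). By the matrix-tree theorem the graph has (1/5) * product of the nonzero eigenvalues = 125 spanning trees.

x^5 - 20x^4 + 150x^3 - 500x^2 + 625x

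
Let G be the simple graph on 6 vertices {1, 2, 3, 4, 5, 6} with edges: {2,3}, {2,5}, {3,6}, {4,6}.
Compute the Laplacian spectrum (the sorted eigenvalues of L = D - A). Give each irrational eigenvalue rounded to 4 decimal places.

[0, 0, 0.3820, 1.3820, 2.6180, 3.6180]

Reading degrees in the order [1, 2, 3, 4, 5, 6] gives [0, 2, 2, 1, 1, 2]; set D = diag(0, 2, 2, 1, 1, 2) and form L = D - A. Since every row of L sums to 0, the all-ones vector is in the kernel and 0 is an eigenvalue. The 2 zero eigenvalues correspond to the 2 connected components.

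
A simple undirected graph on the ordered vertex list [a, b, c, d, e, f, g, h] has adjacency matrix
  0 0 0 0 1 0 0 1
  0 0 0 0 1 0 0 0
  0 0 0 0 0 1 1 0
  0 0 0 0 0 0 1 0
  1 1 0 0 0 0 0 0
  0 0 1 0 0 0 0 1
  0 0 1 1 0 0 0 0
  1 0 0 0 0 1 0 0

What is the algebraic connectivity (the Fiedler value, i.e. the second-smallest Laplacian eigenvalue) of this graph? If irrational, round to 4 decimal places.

Each diagonal entry of L is the vertex degree and each off-diagonal entry is -1 where an edge is present, 0 otherwise; in the order [a, b, c, d, e, f, g, h] the diagonal is [2, 1, 2, 1, 2, 2, 2, 2]. The smallest Laplacian eigenvalue is always 0. The next one, lambda_2 = 0.1522, measures how hard the graph is to disconnect: larger values mean better connectivity.

0.1522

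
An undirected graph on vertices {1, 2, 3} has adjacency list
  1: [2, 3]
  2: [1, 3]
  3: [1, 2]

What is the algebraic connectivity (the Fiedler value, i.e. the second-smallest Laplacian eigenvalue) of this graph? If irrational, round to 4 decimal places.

Reading degrees in the order [1, 2, 3] gives [2, 2, 2]; set D = diag(2, 2, 2) and form L = D - A. The smallest Laplacian eigenvalue is always 0. The next one, lambda_2 = 3, measures how hard the graph is to disconnect: larger values mean better connectivity.

3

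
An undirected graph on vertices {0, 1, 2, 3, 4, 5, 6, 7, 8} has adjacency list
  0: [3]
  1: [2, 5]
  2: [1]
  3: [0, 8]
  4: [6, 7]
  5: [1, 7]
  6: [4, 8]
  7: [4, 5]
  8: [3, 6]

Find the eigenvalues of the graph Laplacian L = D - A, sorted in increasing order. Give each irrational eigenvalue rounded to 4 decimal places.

[0, 0.1206, 0.4679, 1, 1.6527, 2.3473, 3, 3.5321, 3.8794]

Reading degrees in the order [0, 1, 2, 3, 4, 5, 6, 7, 8] gives [1, 2, 1, 2, 2, 2, 2, 2, 2]; set D = diag(1, 2, 1, 2, 2, 2, 2, 2, 2) and form L = D - A. The multiplicity of 0 as a Laplacian eigenvalue equals the number of connected components. The single zero eigenvalue shows the graph is connected. There is one zero in the spectrum, matching the 1 component. By the matrix-tree theorem the graph has (1/9) * product of the nonzero eigenvalues = 1 spanning tree.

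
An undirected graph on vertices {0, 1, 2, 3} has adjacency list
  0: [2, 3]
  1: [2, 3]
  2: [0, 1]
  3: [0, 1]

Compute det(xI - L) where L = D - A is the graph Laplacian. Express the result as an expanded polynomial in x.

Reading degrees in the order [0, 1, 2, 3] gives [2, 2, 2, 2]; set D = diag(2, 2, 2, 2) and form L = D - A. The eigenvalues of L are [0, 2, 2, 4]; the characteristic polynomial is the product of (x - lambda_i), which multiplies out to x^4 - 8x^3 + 20x^2 - 16x. The coefficient of x^3 equals -trace(L) = -8, matching the sum of degrees. There is one zero in the spectrum, matching the 1 component.

x^4 - 8x^3 + 20x^2 - 16x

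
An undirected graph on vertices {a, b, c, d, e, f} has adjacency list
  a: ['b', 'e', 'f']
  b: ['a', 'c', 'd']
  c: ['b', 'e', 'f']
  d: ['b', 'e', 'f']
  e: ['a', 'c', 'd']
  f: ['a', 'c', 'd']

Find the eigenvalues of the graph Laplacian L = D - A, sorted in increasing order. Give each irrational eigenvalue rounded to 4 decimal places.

Each diagonal entry of L is the vertex degree and each off-diagonal entry is -1 where an edge is present, 0 otherwise; in the order [a, b, c, d, e, f] the diagonal is [3, 3, 3, 3, 3, 3]. The multiplicity of 0 as a Laplacian eigenvalue equals the number of connected components. By the matrix-tree theorem the graph has (1/6) * product of the nonzero eigenvalues = 81 spanning trees.

[0, 3, 3, 3, 3, 6]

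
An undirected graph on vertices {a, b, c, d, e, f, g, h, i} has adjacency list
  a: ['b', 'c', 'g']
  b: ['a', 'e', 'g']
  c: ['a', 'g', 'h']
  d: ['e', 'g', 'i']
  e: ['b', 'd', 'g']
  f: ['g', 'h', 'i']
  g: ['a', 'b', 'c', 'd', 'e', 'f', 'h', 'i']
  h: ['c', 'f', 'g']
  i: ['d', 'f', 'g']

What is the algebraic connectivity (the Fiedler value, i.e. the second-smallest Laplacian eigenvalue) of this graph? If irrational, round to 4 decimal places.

With the vertex order [a, b, c, d, e, f, g, h, i], the degrees are [3, 3, 3, 3, 3, 3, 8, 3, 3], giving D = diag(3, 3, 3, 3, 3, 3, 8, 3, 3) and L = D - A. The smallest Laplacian eigenvalue is always 0. The next one, lambda_2 = 1.5858, measures how hard the graph is to disconnect: larger values mean better connectivity. The largest eigenvalue, 9, is at most the vertex count 9. The eigenvalues sum to 32, which equals trace(L) = 2|E|.

1.5858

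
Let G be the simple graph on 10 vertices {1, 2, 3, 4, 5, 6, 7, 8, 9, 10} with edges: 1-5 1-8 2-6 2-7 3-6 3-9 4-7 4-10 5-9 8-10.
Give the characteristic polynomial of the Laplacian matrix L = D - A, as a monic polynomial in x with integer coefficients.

x^10 - 20x^9 + 170x^8 - 800x^7 + 2275x^6 - 4004x^5 + 4290x^4 - 2640x^3 + 825x^2 - 100x

Each diagonal entry of L is the vertex degree and each off-diagonal entry is -1 where an edge is present, 0 otherwise; in the order [1, 2, 3, 4, 5, 6, 7, 8, 9, 10] the diagonal is [2, 2, 2, 2, 2, 2, 2, 2, 2, 2]. L has integer entries, so p(x) = det(xI - L) has integer coefficients. Expanding the determinant yields x^10 - 20x^9 + 170x^8 - 800x^7 + 2275x^6 - 4004x^5 + 4290x^4 - 2640x^3 + 825x^2 - 100x. The coefficient of x^9 equals -trace(L) = -20, matching the sum of degrees. The largest eigenvalue, 4, is at most the vertex count 10. By the matrix-tree theorem the graph has (1/10) * product of the nonzero eigenvalues = 10 spanning trees.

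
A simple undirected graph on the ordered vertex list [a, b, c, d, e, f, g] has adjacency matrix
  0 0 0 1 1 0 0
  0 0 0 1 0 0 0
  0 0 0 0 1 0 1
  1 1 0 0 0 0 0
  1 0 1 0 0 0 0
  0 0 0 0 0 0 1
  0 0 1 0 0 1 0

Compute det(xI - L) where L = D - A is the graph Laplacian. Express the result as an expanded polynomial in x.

x^7 - 12x^6 + 55x^5 - 120x^4 + 126x^3 - 56x^2 + 7x

Reading degrees in the order [a, b, c, d, e, f, g] gives [2, 1, 2, 2, 2, 1, 2]; set D = diag(2, 1, 2, 2, 2, 1, 2) and form L = D - A. L has integer entries, so p(x) = det(xI - L) has integer coefficients. Expanding the determinant yields x^7 - 12x^6 + 55x^5 - 120x^4 + 126x^3 - 56x^2 + 7x. The constant term is 0 because L is singular (the all-ones vector lies in its kernel). The largest eigenvalue, 3.8019, is at most the vertex count 7. There is one zero in the spectrum, matching the 1 component.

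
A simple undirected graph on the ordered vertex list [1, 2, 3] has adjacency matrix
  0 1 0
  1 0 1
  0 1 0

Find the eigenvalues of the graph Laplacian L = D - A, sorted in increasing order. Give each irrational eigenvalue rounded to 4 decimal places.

[0, 1, 3]

With the vertex order [1, 2, 3], the degrees are [1, 2, 1], giving D = diag(1, 2, 1) and L = D - A. L is symmetric positive semidefinite, so every eigenvalue is real and nonnegative. The single zero eigenvalue shows the graph is connected.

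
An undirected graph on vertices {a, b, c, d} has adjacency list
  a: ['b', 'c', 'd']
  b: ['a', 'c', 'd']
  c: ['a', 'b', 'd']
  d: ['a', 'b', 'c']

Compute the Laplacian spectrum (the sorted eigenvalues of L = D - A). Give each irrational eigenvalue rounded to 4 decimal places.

[0, 4, 4, 4]

Each diagonal entry of L is the vertex degree and each off-diagonal entry is -1 where an edge is present, 0 otherwise; in the order [a, b, c, d] the diagonal is [3, 3, 3, 3]. L is symmetric positive semidefinite, so every eigenvalue is real and nonnegative. By the matrix-tree theorem the graph has (1/4) * product of the nonzero eigenvalues = 16 spanning trees.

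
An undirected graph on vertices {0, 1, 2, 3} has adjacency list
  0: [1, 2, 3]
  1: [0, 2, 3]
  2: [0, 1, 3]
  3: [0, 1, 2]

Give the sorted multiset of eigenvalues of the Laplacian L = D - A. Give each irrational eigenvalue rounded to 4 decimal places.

[0, 4, 4, 4]

With the vertex order [0, 1, 2, 3], the degrees are [3, 3, 3, 3], giving D = diag(3, 3, 3, 3) and L = D - A. Since every row of L sums to 0, the all-ones vector is in the kernel and 0 is an eigenvalue.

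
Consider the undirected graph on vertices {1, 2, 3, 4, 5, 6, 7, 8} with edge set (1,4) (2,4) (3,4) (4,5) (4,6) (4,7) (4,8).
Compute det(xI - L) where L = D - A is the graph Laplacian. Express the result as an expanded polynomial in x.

x^8 - 14x^7 + 63x^6 - 140x^5 + 175x^4 - 126x^3 + 49x^2 - 8x

With the vertex order [1, 2, 3, 4, 5, 6, 7, 8], the degrees are [1, 1, 1, 7, 1, 1, 1, 1], giving D = diag(1, 1, 1, 7, 1, 1, 1, 1) and L = D - A. The eigenvalues of L are [0, 1, 1, 1, 1, 1, 1, 8]; the characteristic polynomial is the product of (x - lambda_i), which multiplies out to x^8 - 14x^7 + 63x^6 - 140x^5 + 175x^4 - 126x^3 + 49x^2 - 8x. The coefficient of x^7 equals -trace(L) = -14, matching the sum of degrees. By the matrix-tree theorem the graph has (1/8) * product of the nonzero eigenvalues = 1 spanning tree.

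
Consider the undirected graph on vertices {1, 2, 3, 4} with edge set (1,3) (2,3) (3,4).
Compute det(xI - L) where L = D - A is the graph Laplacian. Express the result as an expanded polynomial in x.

x^4 - 6x^3 + 9x^2 - 4x

Each diagonal entry of L is the vertex degree and each off-diagonal entry is -1 where an edge is present, 0 otherwise; in the order [1, 2, 3, 4] the diagonal is [1, 1, 3, 1]. The eigenvalues of L are [0, 1, 1, 4]; the characteristic polynomial is the product of (x - lambda_i), which multiplies out to x^4 - 6x^3 + 9x^2 - 4x. Since p(0) = det(-L) = 0, x divides p(x). There is one zero in the spectrum, matching the 1 component.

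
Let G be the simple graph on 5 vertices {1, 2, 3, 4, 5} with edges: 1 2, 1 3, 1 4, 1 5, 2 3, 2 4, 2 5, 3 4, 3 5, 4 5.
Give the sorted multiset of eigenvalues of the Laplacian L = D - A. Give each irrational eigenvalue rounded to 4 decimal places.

[0, 5, 5, 5, 5]

With the vertex order [1, 2, 3, 4, 5], the degrees are [4, 4, 4, 4, 4], giving D = diag(4, 4, 4, 4, 4) and L = D - A. L is symmetric positive semidefinite, so every eigenvalue is real and nonnegative. The single zero eigenvalue shows the graph is connected. The eigenvalues sum to 20, which equals trace(L) = 2|E|.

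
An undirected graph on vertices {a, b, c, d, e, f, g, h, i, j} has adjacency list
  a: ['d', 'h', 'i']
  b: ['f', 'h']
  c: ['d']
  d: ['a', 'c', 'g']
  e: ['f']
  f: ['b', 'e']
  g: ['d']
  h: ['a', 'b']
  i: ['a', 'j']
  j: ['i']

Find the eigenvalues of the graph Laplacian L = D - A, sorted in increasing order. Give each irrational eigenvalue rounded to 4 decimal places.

With the vertex order [a, b, c, d, e, f, g, h, i, j], the degrees are [3, 2, 1, 3, 1, 2, 1, 2, 2, 1], giving D = diag(3, 2, 1, 3, 1, 2, 1, 2, 2, 1) and L = D - A. Since every row of L sums to 0, the all-ones vector is in the kernel and 0 is an eigenvalue. The single zero eigenvalue shows the graph is connected. By the matrix-tree theorem the graph has (1/10) * product of the nonzero eigenvalues = 1 spanning tree.

[0, 0.1566, 0.3280, 0.8452, 1, 1.7534, 2.4520, 3.1820, 3.5756, 4.7070]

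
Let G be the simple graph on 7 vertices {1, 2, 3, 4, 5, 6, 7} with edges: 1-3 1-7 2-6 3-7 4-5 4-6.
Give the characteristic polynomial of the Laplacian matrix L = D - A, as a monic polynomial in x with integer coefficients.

Each diagonal entry of L is the vertex degree and each off-diagonal entry is -1 where an edge is present, 0 otherwise; in the order [1, 2, 3, 4, 5, 6, 7] the diagonal is [2, 1, 2, 2, 1, 2, 2]. L has integer entries, so p(x) = det(xI - L) has integer coefficients. Expanding the determinant yields x^7 - 12x^6 + 55x^5 - 118x^4 + 114x^3 - 36x^2. Since p(0) = det(-L) = 0, x divides p(x). The eigenvalues sum to 12, which equals trace(L) = 2|E|.

x^7 - 12x^6 + 55x^5 - 118x^4 + 114x^3 - 36x^2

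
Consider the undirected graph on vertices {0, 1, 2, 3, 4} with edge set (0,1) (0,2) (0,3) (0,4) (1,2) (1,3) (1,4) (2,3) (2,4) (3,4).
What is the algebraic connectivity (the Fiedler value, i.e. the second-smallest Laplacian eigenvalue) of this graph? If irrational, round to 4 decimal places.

Each diagonal entry of L is the vertex degree and each off-diagonal entry is -1 where an edge is present, 0 otherwise; in the order [0, 1, 2, 3, 4] the diagonal is [4, 4, 4, 4, 4]. Computing the eigenvalues of L and sorting gives [0, 5, 5, 5, 5]. The Fiedler value lambda_2 = 5 is strictly positive, so the graph is connected. There is one zero in the spectrum, matching the 1 component.

5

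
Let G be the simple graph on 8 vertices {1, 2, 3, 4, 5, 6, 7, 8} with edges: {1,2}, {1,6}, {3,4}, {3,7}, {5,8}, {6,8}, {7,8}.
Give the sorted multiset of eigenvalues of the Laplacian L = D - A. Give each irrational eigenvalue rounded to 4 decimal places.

[0, 0.1981, 0.4915, 1.3204, 1.5550, 2.8258, 3.2470, 4.3623]

Each diagonal entry of L is the vertex degree and each off-diagonal entry is -1 where an edge is present, 0 otherwise; in the order [1, 2, 3, 4, 5, 6, 7, 8] the diagonal is [2, 1, 2, 1, 1, 2, 2, 3]. Since every row of L sums to 0, the all-ones vector is in the kernel and 0 is an eigenvalue. The single zero eigenvalue shows the graph is connected. There is one zero in the spectrum, matching the 1 component. The eigenvalues sum to 14, which equals trace(L) = 2|E|.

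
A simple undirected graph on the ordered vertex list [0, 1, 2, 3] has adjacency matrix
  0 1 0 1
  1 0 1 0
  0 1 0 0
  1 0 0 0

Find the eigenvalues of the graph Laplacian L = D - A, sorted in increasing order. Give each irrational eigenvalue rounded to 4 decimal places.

[0, 0.5858, 2, 3.4142]

Each diagonal entry of L is the vertex degree and each off-diagonal entry is -1 where an edge is present, 0 otherwise; in the order [0, 1, 2, 3] the diagonal is [2, 2, 1, 1]. L is symmetric positive semidefinite, so every eigenvalue is real and nonnegative. The single zero eigenvalue shows the graph is connected.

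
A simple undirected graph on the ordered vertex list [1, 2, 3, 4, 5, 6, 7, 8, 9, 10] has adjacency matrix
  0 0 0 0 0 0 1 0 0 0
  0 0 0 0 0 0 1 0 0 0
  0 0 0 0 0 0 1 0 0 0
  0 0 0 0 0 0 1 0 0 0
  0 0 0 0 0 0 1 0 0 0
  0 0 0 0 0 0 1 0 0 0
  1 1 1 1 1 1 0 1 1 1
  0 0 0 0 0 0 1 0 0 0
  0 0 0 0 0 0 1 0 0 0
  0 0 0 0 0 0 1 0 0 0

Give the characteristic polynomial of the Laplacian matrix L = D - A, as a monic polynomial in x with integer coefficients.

Reading degrees in the order [1, 2, 3, 4, 5, 6, 7, 8, 9, 10] gives [1, 1, 1, 1, 1, 1, 9, 1, 1, 1]; set D = diag(1, 1, 1, 1, 1, 1, 9, 1, 1, 1) and form L = D - A. Computing det(xI - L) by cofactor expansion (or equivalently via sum-over-permutations) gives x^10 - 18x^9 + 108x^8 - 336x^7 + 630x^6 - 756x^5 + 588x^4 - 288x^3 + 81x^2 - 10x. Since p(0) = det(-L) = 0, x divides p(x). The eigenvalues sum to 18, which equals trace(L) = 2|E|.

x^10 - 18x^9 + 108x^8 - 336x^7 + 630x^6 - 756x^5 + 588x^4 - 288x^3 + 81x^2 - 10x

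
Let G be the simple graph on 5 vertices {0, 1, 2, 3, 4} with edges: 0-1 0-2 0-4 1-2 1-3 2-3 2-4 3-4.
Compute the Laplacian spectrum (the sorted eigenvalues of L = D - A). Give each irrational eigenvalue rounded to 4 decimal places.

[0, 3, 3, 5, 5]

Each diagonal entry of L is the vertex degree and each off-diagonal entry is -1 where an edge is present, 0 otherwise; in the order [0, 1, 2, 3, 4] the diagonal is [3, 3, 4, 3, 3]. Diagonalising L (or applying a numerical eigensolver to the 5x5 matrix) gives the spectrum above. The single zero eigenvalue shows the graph is connected. The largest eigenvalue, 5, is at most the vertex count 5.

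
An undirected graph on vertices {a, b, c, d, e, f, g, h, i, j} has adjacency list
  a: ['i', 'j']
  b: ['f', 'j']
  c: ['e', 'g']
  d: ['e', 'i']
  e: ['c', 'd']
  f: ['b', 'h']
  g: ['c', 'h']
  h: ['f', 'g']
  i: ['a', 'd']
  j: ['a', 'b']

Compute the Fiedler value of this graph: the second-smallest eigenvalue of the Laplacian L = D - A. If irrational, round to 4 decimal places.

With the vertex order [a, b, c, d, e, f, g, h, i, j], the degrees are [2, 2, 2, 2, 2, 2, 2, 2, 2, 2], giving D = diag(2, 2, 2, 2, 2, 2, 2, 2, 2, 2) and L = D - A. Computing the eigenvalues of L and sorting gives [0, 0.3820, 0.3820, 1.3820, 1.3820, 2.6180, 2.6180, 3.6180, 3.6180, 4]. The Fiedler value lambda_2 = 0.3820 is strictly positive, so the graph is connected.

0.3820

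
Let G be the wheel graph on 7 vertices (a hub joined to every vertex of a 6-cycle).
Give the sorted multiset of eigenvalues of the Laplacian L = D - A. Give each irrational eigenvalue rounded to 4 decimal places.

The graph has 7 vertices and degree multiset [6, 3, 3, 3, 3, 3, 3]; D is the diagonal matrix of degrees and L = D - A. The multiplicity of 0 as a Laplacian eigenvalue equals the number of connected components. The single zero eigenvalue shows the graph is connected.

[0, 2, 2, 4, 4, 5, 7]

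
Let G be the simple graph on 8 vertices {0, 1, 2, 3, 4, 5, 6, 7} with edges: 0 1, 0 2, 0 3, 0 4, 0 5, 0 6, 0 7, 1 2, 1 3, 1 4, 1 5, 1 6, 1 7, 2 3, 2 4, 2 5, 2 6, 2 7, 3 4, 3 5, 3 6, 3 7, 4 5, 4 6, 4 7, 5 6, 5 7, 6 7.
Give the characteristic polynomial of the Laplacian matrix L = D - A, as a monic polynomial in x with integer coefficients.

With the vertex order [0, 1, 2, 3, 4, 5, 6, 7], the degrees are [7, 7, 7, 7, 7, 7, 7, 7], giving D = diag(7, 7, 7, 7, 7, 7, 7, 7) and L = D - A. L has integer entries, so p(x) = det(xI - L) has integer coefficients. Expanding the determinant yields x^8 - 56x^7 + 1344x^6 - 17920x^5 + 143360x^4 - 688128x^3 + 1835008x^2 - 2097152x. The constant term is 0 because L is singular (the all-ones vector lies in its kernel). By the matrix-tree theorem the graph has (1/8) * product of the nonzero eigenvalues = 262144 spanning trees.

x^8 - 56x^7 + 1344x^6 - 17920x^5 + 143360x^4 - 688128x^3 + 1835008x^2 - 2097152x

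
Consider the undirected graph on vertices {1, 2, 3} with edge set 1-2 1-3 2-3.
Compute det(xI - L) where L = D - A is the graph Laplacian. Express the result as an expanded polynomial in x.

With the vertex order [1, 2, 3], the degrees are [2, 2, 2], giving D = diag(2, 2, 2) and L = D - A. L has integer entries, so p(x) = det(xI - L) has integer coefficients. Expanding the determinant yields x^3 - 6x^2 + 9x. The coefficient of x^2 equals -trace(L) = -6, matching the sum of degrees. By the matrix-tree theorem the graph has (1/3) * product of the nonzero eigenvalues = 3 spanning trees. The largest eigenvalue, 3, is at most the vertex count 3.

x^3 - 6x^2 + 9x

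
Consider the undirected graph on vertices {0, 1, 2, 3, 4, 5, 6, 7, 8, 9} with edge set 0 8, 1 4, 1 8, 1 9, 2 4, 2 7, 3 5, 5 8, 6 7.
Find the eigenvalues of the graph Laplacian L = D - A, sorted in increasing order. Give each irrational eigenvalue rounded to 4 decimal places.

Reading degrees in the order [0, 1, 2, 3, 4, 5, 6, 7, 8, 9] gives [1, 3, 2, 1, 2, 2, 1, 2, 3, 1]; set D = diag(1, 3, 2, 1, 2, 2, 1, 2, 3, 1) and form L = D - A. Since every row of L sums to 0, the all-ones vector is in the kernel and 0 is an eigenvalue. By the matrix-tree theorem the graph has (1/10) * product of the nonzero eigenvalues = 1 spanning tree.

[0, 0.1398, 0.4249, 0.6932, 1, 2, 2.2574, 3.1456, 3.6414, 4.6978]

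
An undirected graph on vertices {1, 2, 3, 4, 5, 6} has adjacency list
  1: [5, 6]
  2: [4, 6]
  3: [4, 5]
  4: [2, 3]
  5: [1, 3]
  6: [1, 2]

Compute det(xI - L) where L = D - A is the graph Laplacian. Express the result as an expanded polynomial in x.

With the vertex order [1, 2, 3, 4, 5, 6], the degrees are [2, 2, 2, 2, 2, 2], giving D = diag(2, 2, 2, 2, 2, 2) and L = D - A. Computing det(xI - L) by cofactor expansion (or equivalently via sum-over-permutations) gives x^6 - 12x^5 + 54x^4 - 112x^3 + 105x^2 - 36x. The coefficient of x^5 equals -trace(L) = -12, matching the sum of degrees. The largest eigenvalue, 4, is at most the vertex count 6.

x^6 - 12x^5 + 54x^4 - 112x^3 + 105x^2 - 36x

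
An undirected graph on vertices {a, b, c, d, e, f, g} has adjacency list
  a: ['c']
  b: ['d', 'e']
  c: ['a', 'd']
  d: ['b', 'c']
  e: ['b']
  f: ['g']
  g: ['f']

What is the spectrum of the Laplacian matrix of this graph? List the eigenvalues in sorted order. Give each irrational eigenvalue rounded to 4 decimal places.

[0, 0, 0.3820, 1.3820, 2, 2.6180, 3.6180]

With the vertex order [a, b, c, d, e, f, g], the degrees are [1, 2, 2, 2, 1, 1, 1], giving D = diag(1, 2, 2, 2, 1, 1, 1) and L = D - A. The multiplicity of 0 as a Laplacian eigenvalue equals the number of connected components. The 2 zero eigenvalues correspond to the 2 connected components.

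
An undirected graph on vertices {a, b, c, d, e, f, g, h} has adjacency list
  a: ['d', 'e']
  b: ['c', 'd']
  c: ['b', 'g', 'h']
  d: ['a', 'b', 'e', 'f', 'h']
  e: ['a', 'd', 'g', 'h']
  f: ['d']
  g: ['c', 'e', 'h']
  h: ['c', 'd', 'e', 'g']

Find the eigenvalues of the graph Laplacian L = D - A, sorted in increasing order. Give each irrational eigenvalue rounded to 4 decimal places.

Reading degrees in the order [a, b, c, d, e, f, g, h] gives [2, 2, 3, 5, 4, 1, 3, 4]; set D = diag(2, 2, 3, 5, 4, 1, 3, 4) and form L = D - A. Since every row of L sums to 0, the all-ones vector is in the kernel and 0 is an eigenvalue. The single zero eigenvalue shows the graph is connected. By the matrix-tree theorem the graph has (1/8) * product of the nonzero eigenvalues = 169 spanning trees.

[0, 0.8785, 1.4614, 1.9422, 3.7149, 4.2619, 5.4077, 6.3335]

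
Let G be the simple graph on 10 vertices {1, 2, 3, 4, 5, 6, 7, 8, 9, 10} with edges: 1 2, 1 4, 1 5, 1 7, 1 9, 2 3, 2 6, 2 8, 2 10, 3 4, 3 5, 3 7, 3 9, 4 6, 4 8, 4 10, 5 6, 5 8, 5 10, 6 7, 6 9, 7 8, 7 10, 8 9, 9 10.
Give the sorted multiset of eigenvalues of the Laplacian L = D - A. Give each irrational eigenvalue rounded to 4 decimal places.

[0, 5, 5, 5, 5, 5, 5, 5, 5, 10]

With the vertex order [1, 2, 3, 4, 5, 6, 7, 8, 9, 10], the degrees are [5, 5, 5, 5, 5, 5, 5, 5, 5, 5], giving D = diag(5, 5, 5, 5, 5, 5, 5, 5, 5, 5) and L = D - A. L is symmetric positive semidefinite, so every eigenvalue is real and nonnegative. The single zero eigenvalue shows the graph is connected. By the matrix-tree theorem the graph has (1/10) * product of the nonzero eigenvalues = 390625 spanning trees. The eigenvalues sum to 50, which equals trace(L) = 2|E|.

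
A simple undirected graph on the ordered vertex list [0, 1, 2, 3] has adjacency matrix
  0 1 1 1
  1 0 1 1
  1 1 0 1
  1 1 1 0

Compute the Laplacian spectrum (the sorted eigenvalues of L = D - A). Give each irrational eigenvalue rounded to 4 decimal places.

Reading degrees in the order [0, 1, 2, 3] gives [3, 3, 3, 3]; set D = diag(3, 3, 3, 3) and form L = D - A. The multiplicity of 0 as a Laplacian eigenvalue equals the number of connected components. The single zero eigenvalue shows the graph is connected.

[0, 4, 4, 4]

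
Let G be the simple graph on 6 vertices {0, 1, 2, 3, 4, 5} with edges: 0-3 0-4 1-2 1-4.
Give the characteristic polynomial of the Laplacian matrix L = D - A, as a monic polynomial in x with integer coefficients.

x^6 - 8x^5 + 21x^4 - 20x^3 + 5x^2

Each diagonal entry of L is the vertex degree and each off-diagonal entry is -1 where an edge is present, 0 otherwise; in the order [0, 1, 2, 3, 4, 5] the diagonal is [2, 2, 1, 1, 2, 0]. L has integer entries, so p(x) = det(xI - L) has integer coefficients. Expanding the determinant yields x^6 - 8x^5 + 21x^4 - 20x^3 + 5x^2. The constant term is 0 because L is singular (the all-ones vector lies in its kernel). There are 2 zeros in the spectrum, matching the 2 components. The largest eigenvalue, 3.6180, is at most the vertex count 6.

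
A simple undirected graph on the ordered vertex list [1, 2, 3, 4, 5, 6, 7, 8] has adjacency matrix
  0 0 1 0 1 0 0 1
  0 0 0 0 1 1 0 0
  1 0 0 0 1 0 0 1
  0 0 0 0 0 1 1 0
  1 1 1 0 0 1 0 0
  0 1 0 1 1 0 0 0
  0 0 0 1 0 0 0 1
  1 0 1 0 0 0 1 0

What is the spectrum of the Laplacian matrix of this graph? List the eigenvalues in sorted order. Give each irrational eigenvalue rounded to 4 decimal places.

With the vertex order [1, 2, 3, 4, 5, 6, 7, 8], the degrees are [3, 2, 3, 2, 4, 3, 2, 3], giving D = diag(3, 2, 3, 2, 4, 3, 2, 3) and L = D - A. Diagonalising L (or applying a numerical eigensolver to the 8x8 matrix) gives the spectrum above.

[0, 1, 1, 2.5858, 4, 4, 4, 5.4142]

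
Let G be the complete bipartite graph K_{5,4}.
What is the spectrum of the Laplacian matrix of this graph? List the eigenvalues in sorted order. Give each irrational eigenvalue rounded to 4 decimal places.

[0, 4, 4, 4, 4, 5, 5, 5, 9]

The graph has 9 vertices and degree multiset [5, 5, 5, 5, 4, 4, 4, 4, 4]; D is the diagonal matrix of degrees and L = D - A. Diagonalising L (or applying a numerical eigensolver to the 9x9 matrix) gives the spectrum above.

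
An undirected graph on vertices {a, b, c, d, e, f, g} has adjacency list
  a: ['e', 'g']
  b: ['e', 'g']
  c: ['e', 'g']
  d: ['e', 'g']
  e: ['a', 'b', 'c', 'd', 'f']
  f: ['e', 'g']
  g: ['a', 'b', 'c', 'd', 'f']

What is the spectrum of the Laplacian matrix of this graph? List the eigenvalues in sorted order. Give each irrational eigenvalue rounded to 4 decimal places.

With the vertex order [a, b, c, d, e, f, g], the degrees are [2, 2, 2, 2, 5, 2, 5], giving D = diag(2, 2, 2, 2, 5, 2, 5) and L = D - A. Diagonalising L (or applying a numerical eigensolver to the 7x7 matrix) gives the spectrum above. The single zero eigenvalue shows the graph is connected. By the matrix-tree theorem the graph has (1/7) * product of the nonzero eigenvalues = 80 spanning trees. The largest eigenvalue, 7, is at most the vertex count 7.

[0, 2, 2, 2, 2, 5, 7]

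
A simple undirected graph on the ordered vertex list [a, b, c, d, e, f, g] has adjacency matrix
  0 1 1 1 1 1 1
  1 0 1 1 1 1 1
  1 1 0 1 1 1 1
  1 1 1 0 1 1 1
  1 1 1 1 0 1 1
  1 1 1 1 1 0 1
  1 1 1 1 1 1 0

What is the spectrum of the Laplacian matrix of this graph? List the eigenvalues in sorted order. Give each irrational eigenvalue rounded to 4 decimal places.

[0, 7, 7, 7, 7, 7, 7]

Reading degrees in the order [a, b, c, d, e, f, g] gives [6, 6, 6, 6, 6, 6, 6]; set D = diag(6, 6, 6, 6, 6, 6, 6) and form L = D - A. Since every row of L sums to 0, the all-ones vector is in the kernel and 0 is an eigenvalue. The largest eigenvalue, 7, is at most the vertex count 7.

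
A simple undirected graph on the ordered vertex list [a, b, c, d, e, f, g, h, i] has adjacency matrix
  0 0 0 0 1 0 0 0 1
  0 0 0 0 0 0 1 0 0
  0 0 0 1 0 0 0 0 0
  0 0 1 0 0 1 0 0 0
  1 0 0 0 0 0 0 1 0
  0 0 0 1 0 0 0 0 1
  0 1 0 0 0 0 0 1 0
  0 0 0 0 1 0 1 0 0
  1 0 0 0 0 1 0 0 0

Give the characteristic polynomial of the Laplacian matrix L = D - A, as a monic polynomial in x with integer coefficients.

Reading degrees in the order [a, b, c, d, e, f, g, h, i] gives [2, 1, 1, 2, 2, 2, 2, 2, 2]; set D = diag(2, 1, 1, 2, 2, 2, 2, 2, 2) and form L = D - A. Computing det(xI - L) by cofactor expansion (or equivalently via sum-over-permutations) gives x^9 - 16x^8 + 105x^7 - 364x^6 + 715x^5 - 792x^4 + 462x^3 - 120x^2 + 9x. The constant term is 0 because L is singular (the all-ones vector lies in its kernel). The largest eigenvalue, 3.8794, is at most the vertex count 9.

x^9 - 16x^8 + 105x^7 - 364x^6 + 715x^5 - 792x^4 + 462x^3 - 120x^2 + 9x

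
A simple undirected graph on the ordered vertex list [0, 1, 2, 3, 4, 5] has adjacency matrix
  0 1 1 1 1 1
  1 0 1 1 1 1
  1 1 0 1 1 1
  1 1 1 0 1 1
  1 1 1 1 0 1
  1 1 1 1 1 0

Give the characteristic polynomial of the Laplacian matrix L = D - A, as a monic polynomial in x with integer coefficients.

x^6 - 30x^5 + 360x^4 - 2160x^3 + 6480x^2 - 7776x

With the vertex order [0, 1, 2, 3, 4, 5], the degrees are [5, 5, 5, 5, 5, 5], giving D = diag(5, 5, 5, 5, 5, 5) and L = D - A. L has integer entries, so p(x) = det(xI - L) has integer coefficients. Expanding the determinant yields x^6 - 30x^5 + 360x^4 - 2160x^3 + 6480x^2 - 7776x. The coefficient of x^5 equals -trace(L) = -30, matching the sum of degrees. The largest eigenvalue, 6, is at most the vertex count 6.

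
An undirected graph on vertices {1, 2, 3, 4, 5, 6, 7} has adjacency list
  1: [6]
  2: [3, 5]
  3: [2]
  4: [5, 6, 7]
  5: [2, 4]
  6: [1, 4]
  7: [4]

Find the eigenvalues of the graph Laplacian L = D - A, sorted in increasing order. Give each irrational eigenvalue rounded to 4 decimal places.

Reading degrees in the order [1, 2, 3, 4, 5, 6, 7] gives [1, 2, 1, 3, 2, 2, 1]; set D = diag(1, 2, 1, 3, 2, 2, 1) and form L = D - A. L is symmetric positive semidefinite, so every eigenvalue is real and nonnegative. The single zero eigenvalue shows the graph is connected. The eigenvalues sum to 12, which equals trace(L) = 2|E|.

[0, 0.2603, 0.6262, 1.4055, 2.2742, 3.0996, 4.3342]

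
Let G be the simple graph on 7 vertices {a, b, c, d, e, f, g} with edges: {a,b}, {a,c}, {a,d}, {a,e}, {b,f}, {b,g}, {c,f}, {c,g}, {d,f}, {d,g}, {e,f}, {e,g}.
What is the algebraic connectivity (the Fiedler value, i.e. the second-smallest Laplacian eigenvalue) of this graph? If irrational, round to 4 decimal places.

3

Each diagonal entry of L is the vertex degree and each off-diagonal entry is -1 where an edge is present, 0 otherwise; in the order [a, b, c, d, e, f, g] the diagonal is [4, 3, 3, 3, 3, 4, 4]. The sorted Laplacian eigenvalues are [0, 3, 3, 3, 4, 4, 7]; the algebraic connectivity is the second entry, 3.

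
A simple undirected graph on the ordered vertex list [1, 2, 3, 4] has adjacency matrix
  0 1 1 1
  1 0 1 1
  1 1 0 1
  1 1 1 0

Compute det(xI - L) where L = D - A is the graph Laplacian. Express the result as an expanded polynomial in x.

Each diagonal entry of L is the vertex degree and each off-diagonal entry is -1 where an edge is present, 0 otherwise; in the order [1, 2, 3, 4] the diagonal is [3, 3, 3, 3]. Computing det(xI - L) by cofactor expansion (or equivalently via sum-over-permutations) gives x^4 - 12x^3 + 48x^2 - 64x. The constant term is 0 because L is singular (the all-ones vector lies in its kernel). The eigenvalues sum to 12, which equals trace(L) = 2|E|.

x^4 - 12x^3 + 48x^2 - 64x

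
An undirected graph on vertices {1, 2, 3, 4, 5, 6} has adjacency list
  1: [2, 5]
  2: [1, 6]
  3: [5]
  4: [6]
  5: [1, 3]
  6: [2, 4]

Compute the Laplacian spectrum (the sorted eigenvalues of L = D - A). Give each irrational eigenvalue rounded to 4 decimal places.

With the vertex order [1, 2, 3, 4, 5, 6], the degrees are [2, 2, 1, 1, 2, 2], giving D = diag(2, 2, 1, 1, 2, 2) and L = D - A. Diagonalising L (or applying a numerical eigensolver to the 6x6 matrix) gives the spectrum above. The largest eigenvalue, 3.7321, is at most the vertex count 6. There is one zero in the spectrum, matching the 1 component.

[0, 0.2679, 1, 2, 3, 3.7321]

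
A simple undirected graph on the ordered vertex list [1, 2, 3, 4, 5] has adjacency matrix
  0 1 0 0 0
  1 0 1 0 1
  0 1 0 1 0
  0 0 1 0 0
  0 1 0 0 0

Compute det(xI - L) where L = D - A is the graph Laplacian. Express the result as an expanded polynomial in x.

Each diagonal entry of L is the vertex degree and each off-diagonal entry is -1 where an edge is present, 0 otherwise; in the order [1, 2, 3, 4, 5] the diagonal is [1, 3, 2, 1, 1]. Computing det(xI - L) by cofactor expansion (or equivalently via sum-over-permutations) gives x^5 - 8x^4 + 20x^3 - 18x^2 + 5x. Since p(0) = det(-L) = 0, x divides p(x).

x^5 - 8x^4 + 20x^3 - 18x^2 + 5x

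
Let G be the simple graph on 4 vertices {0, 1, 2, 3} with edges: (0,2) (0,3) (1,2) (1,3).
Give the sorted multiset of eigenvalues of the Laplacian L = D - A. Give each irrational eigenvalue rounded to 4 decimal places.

With the vertex order [0, 1, 2, 3], the degrees are [2, 2, 2, 2], giving D = diag(2, 2, 2, 2) and L = D - A. Since every row of L sums to 0, the all-ones vector is in the kernel and 0 is an eigenvalue.

[0, 2, 2, 4]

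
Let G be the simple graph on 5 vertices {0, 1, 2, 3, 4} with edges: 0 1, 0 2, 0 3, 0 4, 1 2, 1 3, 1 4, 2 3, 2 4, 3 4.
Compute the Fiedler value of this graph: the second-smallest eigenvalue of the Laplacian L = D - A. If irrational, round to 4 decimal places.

Reading degrees in the order [0, 1, 2, 3, 4] gives [4, 4, 4, 4, 4]; set D = diag(4, 4, 4, 4, 4) and form L = D - A. The sorted Laplacian eigenvalues are [0, 5, 5, 5, 5]; the algebraic connectivity is the second entry, 5. The largest eigenvalue, 5, is at most the vertex count 5.

5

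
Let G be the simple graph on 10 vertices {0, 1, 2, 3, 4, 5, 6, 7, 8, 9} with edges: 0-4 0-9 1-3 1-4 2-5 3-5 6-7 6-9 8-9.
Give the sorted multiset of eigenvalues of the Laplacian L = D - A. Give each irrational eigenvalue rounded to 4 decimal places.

Reading degrees in the order [0, 1, 2, 3, 4, 5, 6, 7, 8, 9] gives [2, 2, 1, 2, 2, 2, 2, 1, 1, 3]; set D = diag(2, 2, 1, 2, 2, 2, 2, 1, 1, 3) and form L = D - A. Diagonalising L (or applying a numerical eigensolver to the 10x10 matrix) gives the spectrum above. The largest eigenvalue, 4.3463, is at most the vertex count 10.

[0, 0.1100, 0.4616, 0.6697, 1.2415, 2, 2.4010, 3.0579, 3.7120, 4.3463]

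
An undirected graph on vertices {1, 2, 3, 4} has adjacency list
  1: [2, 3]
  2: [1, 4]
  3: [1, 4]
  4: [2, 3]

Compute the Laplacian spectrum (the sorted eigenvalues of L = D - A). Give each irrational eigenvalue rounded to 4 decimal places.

[0, 2, 2, 4]

Each diagonal entry of L is the vertex degree and each off-diagonal entry is -1 where an edge is present, 0 otherwise; in the order [1, 2, 3, 4] the diagonal is [2, 2, 2, 2]. L is symmetric positive semidefinite, so every eigenvalue is real and nonnegative. The single zero eigenvalue shows the graph is connected.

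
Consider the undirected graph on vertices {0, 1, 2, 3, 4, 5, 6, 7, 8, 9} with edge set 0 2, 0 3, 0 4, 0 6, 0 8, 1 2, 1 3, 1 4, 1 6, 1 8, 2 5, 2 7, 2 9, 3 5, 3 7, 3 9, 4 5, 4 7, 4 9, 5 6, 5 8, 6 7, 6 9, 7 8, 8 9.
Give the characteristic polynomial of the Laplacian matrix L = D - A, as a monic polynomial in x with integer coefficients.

x^10 - 50x^9 + 1100x^8 - 14000x^7 + 113750x^6 - 612500x^5 + 2187500x^4 - 5000000x^3 + 6640625x^2 - 3906250x

Each diagonal entry of L is the vertex degree and each off-diagonal entry is -1 where an edge is present, 0 otherwise; in the order [0, 1, 2, 3, 4, 5, 6, 7, 8, 9] the diagonal is [5, 5, 5, 5, 5, 5, 5, 5, 5, 5]. The eigenvalues of L are [0, 5, 5, 5, 5, 5, 5, 5, 5, 10]; the characteristic polynomial is the product of (x - lambda_i), which multiplies out to x^10 - 50x^9 + 1100x^8 - 14000x^7 + 113750x^6 - 612500x^5 + 2187500x^4 - 5000000x^3 + 6640625x^2 - 3906250x. The constant term is 0 because L is singular (the all-ones vector lies in its kernel). The eigenvalues sum to 50, which equals trace(L) = 2|E|. By the matrix-tree theorem the graph has (1/10) * product of the nonzero eigenvalues = 390625 spanning trees.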